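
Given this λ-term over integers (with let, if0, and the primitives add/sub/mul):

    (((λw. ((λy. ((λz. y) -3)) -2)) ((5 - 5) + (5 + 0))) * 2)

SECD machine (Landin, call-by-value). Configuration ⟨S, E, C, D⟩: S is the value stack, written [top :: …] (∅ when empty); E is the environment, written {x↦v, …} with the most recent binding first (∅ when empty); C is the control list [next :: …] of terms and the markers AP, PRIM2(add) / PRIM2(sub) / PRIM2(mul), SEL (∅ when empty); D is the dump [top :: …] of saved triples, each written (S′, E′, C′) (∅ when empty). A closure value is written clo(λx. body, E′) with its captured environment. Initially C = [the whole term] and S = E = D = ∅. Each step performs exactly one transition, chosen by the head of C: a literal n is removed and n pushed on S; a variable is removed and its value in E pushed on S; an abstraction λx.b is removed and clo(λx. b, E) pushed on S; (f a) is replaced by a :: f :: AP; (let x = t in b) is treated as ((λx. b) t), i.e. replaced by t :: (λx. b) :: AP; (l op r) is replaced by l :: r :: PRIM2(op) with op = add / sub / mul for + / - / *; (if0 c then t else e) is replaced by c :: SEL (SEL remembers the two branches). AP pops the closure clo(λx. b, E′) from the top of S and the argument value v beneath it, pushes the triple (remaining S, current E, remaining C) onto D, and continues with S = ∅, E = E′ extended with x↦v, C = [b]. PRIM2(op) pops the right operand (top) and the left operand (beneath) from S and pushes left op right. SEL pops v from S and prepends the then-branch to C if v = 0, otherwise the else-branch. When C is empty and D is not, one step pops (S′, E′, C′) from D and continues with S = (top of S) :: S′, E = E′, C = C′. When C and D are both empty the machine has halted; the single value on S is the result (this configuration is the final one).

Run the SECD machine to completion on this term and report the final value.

Answer: -4

Machine steps:
step 0: <S=∅, E=∅, C=[(((λw. ((λy. ((λz. y) -3)) -2)) ((5 - 5) + (5 + 0))) * 2)], D=∅>
step 1: <S=∅, E=∅, C=[((λw. ((λy. ((λz. y) -3)) -2)) ((5 - 5) + (5 + 0))) :: 2 :: PRIM2(mul)], D=∅>
step 2: <S=∅, E=∅, C=[((5 - 5) + (5 + 0)) :: (λw. ((λy. ((λz. y) -3)) -2)) :: AP :: 2 :: PRIM2(mul)], D=∅>
step 3: <S=∅, E=∅, C=[(5 - 5) :: (5 + 0) :: PRIM2(add) :: (λw. ((λy. ((λz. y) -3)) -2)) :: AP :: 2 :: PRIM2(mul)], D=∅>
step 4: <S=∅, E=∅, C=[5 :: 5 :: PRIM2(sub) :: (5 + 0) :: PRIM2(add) :: (λw. ((λy. ((λz. y) -3)) -2)) :: AP :: 2 :: PRIM2(mul)], D=∅>
step 5: <S=[5], E=∅, C=[5 :: PRIM2(sub) :: (5 + 0) :: PRIM2(add) :: (λw. ((λy. ((λz. y) -3)) -2)) :: AP :: 2 :: PRIM2(mul)], D=∅>
step 6: <S=[5 :: 5], E=∅, C=[PRIM2(sub) :: (5 + 0) :: PRIM2(add) :: (λw. ((λy. ((λz. y) -3)) -2)) :: AP :: 2 :: PRIM2(mul)], D=∅>
step 7: <S=[0], E=∅, C=[(5 + 0) :: PRIM2(add) :: (λw. ((λy. ((λz. y) -3)) -2)) :: AP :: 2 :: PRIM2(mul)], D=∅>
step 8: <S=[0], E=∅, C=[5 :: 0 :: PRIM2(add) :: PRIM2(add) :: (λw. ((λy. ((λz. y) -3)) -2)) :: AP :: 2 :: PRIM2(mul)], D=∅>
step 9: <S=[5 :: 0], E=∅, C=[0 :: PRIM2(add) :: PRIM2(add) :: (λw. ((λy. ((λz. y) -3)) -2)) :: AP :: 2 :: PRIM2(mul)], D=∅>
step 10: <S=[0 :: 5 :: 0], E=∅, C=[PRIM2(add) :: PRIM2(add) :: (λw. ((λy. ((λz. y) -3)) -2)) :: AP :: 2 :: PRIM2(mul)], D=∅>
step 11: <S=[5 :: 0], E=∅, C=[PRIM2(add) :: (λw. ((λy. ((λz. y) -3)) -2)) :: AP :: 2 :: PRIM2(mul)], D=∅>
step 12: <S=[5], E=∅, C=[(λw. ((λy. ((λz. y) -3)) -2)) :: AP :: 2 :: PRIM2(mul)], D=∅>
step 13: <S=[clo(λw. ((λy. ((λz. y) -3)) -2), ∅) :: 5], E=∅, C=[AP :: 2 :: PRIM2(mul)], D=∅>
step 14: <S=∅, E={w↦5}, C=[((λy. ((λz. y) -3)) -2)], D=[(∅, ∅, [2 :: PRIM2(mul)])]>
step 15: <S=∅, E={w↦5}, C=[-2 :: (λy. ((λz. y) -3)) :: AP], D=[(∅, ∅, [2 :: PRIM2(mul)])]>
step 16: <S=[-2], E={w↦5}, C=[(λy. ((λz. y) -3)) :: AP], D=[(∅, ∅, [2 :: PRIM2(mul)])]>
step 17: <S=[clo(λy. ((λz. y) -3), {w↦5}) :: -2], E={w↦5}, C=[AP], D=[(∅, ∅, [2 :: PRIM2(mul)])]>
step 18: <S=∅, E={y↦-2, w↦5}, C=[((λz. y) -3)], D=[(∅, {w↦5}, ∅) :: (∅, ∅, [2 :: PRIM2(mul)])]>
step 19: <S=∅, E={y↦-2, w↦5}, C=[-3 :: (λz. y) :: AP], D=[(∅, {w↦5}, ∅) :: (∅, ∅, [2 :: PRIM2(mul)])]>
step 20: <S=[-3], E={y↦-2, w↦5}, C=[(λz. y) :: AP], D=[(∅, {w↦5}, ∅) :: (∅, ∅, [2 :: PRIM2(mul)])]>
step 21: <S=[clo(λz. y, {y↦-2, w↦5}) :: -3], E={y↦-2, w↦5}, C=[AP], D=[(∅, {w↦5}, ∅) :: (∅, ∅, [2 :: PRIM2(mul)])]>
step 22: <S=∅, E={z↦-3, y↦-2, w↦5}, C=[y], D=[(∅, {y↦-2, w↦5}, ∅) :: (∅, {w↦5}, ∅) :: (∅, ∅, [2 :: PRIM2(mul)])]>
step 23: <S=[-2], E={z↦-3, y↦-2, w↦5}, C=∅, D=[(∅, {y↦-2, w↦5}, ∅) :: (∅, {w↦5}, ∅) :: (∅, ∅, [2 :: PRIM2(mul)])]>
step 24: <S=[-2], E={y↦-2, w↦5}, C=∅, D=[(∅, {w↦5}, ∅) :: (∅, ∅, [2 :: PRIM2(mul)])]>
step 25: <S=[-2], E={w↦5}, C=∅, D=[(∅, ∅, [2 :: PRIM2(mul)])]>
step 26: <S=[-2], E=∅, C=[2 :: PRIM2(mul)], D=∅>
step 27: <S=[2 :: -2], E=∅, C=[PRIM2(mul)], D=∅>
step 28: <S=[-4], E=∅, C=∅, D=∅>
→ final value -4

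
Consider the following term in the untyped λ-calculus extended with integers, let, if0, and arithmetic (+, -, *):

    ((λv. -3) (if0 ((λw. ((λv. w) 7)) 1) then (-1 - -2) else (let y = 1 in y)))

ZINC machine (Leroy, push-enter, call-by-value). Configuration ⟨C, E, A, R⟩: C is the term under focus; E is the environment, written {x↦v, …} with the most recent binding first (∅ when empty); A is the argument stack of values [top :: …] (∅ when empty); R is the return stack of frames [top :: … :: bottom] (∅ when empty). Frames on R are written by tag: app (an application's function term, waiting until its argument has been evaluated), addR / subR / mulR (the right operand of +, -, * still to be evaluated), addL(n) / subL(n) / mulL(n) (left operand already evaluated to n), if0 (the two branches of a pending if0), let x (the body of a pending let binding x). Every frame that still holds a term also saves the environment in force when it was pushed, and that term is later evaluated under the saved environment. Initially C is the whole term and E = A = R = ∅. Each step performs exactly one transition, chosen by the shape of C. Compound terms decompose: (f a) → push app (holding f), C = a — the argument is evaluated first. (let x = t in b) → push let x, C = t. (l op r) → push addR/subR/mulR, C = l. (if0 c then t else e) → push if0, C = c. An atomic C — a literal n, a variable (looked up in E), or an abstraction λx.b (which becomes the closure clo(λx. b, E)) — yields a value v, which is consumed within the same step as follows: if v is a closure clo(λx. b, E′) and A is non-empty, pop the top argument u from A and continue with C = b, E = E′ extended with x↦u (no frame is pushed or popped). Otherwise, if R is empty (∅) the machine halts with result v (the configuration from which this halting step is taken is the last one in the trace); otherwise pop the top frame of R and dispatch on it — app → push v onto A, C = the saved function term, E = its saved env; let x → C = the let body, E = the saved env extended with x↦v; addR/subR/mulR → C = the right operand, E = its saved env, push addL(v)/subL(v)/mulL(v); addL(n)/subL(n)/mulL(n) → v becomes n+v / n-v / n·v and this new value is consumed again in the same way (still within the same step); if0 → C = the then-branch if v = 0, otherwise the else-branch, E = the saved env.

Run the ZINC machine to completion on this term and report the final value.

Answer: -3

Execution trace:
step 0: <C=((λv. -3) (if0 ((λw. ((λv. w) 7)) 1) then (-1 - -2) else (let y = 1 in y))), E=∅, A=∅, R=∅>
step 1: <C=(if0 ((λw. ((λv. w) 7)) 1) then (-1 - -2) else (let y = 1 in y)), E=∅, A=∅, R=[app]>
step 2: <C=((λw. ((λv. w) 7)) 1), E=∅, A=∅, R=[if0 :: app]>
step 3: <C=1, E=∅, A=∅, R=[app :: if0 :: app]>
step 4: <C=(λw. ((λv. w) 7)), E=∅, A=[1], R=[if0 :: app]>
step 5: <C=((λv. w) 7), E={w↦1}, A=∅, R=[if0 :: app]>
step 6: <C=7, E={w↦1}, A=∅, R=[app :: if0 :: app]>
step 7: <C=(λv. w), E={w↦1}, A=[7], R=[if0 :: app]>
step 8: <C=w, E={v↦7, w↦1}, A=∅, R=[if0 :: app]>
step 9: <C=(let y = 1 in y), E=∅, A=∅, R=[app]>
step 10: <C=1, E=∅, A=∅, R=[let y :: app]>
step 11: <C=y, E={y↦1}, A=∅, R=[app]>
step 12: <C=(λv. -3), E=∅, A=[1], R=∅>
step 13: <C=-3, E={v↦1}, A=∅, R=∅>
→ final value -3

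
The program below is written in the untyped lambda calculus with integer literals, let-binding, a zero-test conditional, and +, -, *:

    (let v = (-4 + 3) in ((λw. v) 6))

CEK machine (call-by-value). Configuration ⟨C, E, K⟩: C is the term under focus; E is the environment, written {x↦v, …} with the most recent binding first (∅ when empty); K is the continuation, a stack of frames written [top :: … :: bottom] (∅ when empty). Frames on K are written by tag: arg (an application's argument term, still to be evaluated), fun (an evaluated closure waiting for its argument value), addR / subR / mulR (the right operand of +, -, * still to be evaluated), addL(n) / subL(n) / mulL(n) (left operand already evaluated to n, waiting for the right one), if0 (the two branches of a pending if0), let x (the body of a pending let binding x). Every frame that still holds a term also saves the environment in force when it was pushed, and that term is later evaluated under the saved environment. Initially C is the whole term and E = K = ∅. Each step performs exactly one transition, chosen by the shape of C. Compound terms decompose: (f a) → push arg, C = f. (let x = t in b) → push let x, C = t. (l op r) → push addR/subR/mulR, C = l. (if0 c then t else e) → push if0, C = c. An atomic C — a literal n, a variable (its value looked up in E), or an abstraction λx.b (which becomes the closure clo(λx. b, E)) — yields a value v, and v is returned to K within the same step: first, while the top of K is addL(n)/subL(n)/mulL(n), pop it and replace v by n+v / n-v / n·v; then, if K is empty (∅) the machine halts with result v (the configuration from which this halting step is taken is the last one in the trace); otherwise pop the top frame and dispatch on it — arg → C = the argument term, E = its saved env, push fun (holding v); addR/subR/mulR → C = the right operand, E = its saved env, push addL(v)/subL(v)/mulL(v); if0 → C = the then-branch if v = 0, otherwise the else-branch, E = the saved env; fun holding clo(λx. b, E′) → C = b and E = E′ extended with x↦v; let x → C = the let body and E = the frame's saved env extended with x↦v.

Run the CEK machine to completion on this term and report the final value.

step 0: <C=(let v = (-4 + 3) in ((λw. v) 6)), E=∅, K=∅>
step 1: <C=(-4 + 3), E=∅, K=[let v]>
step 2: <C=-4, E=∅, K=[addR :: let v]>
step 3: <C=3, E=∅, K=[addL(-4) :: let v]>
step 4: <C=((λw. v) 6), E={v↦-1}, K=∅>
step 5: <C=(λw. v), E={v↦-1}, K=[arg]>
step 6: <C=6, E={v↦-1}, K=[fun]>
step 7: <C=v, E={w↦6, v↦-1}, K=∅>
→ final value -1

Answer: -1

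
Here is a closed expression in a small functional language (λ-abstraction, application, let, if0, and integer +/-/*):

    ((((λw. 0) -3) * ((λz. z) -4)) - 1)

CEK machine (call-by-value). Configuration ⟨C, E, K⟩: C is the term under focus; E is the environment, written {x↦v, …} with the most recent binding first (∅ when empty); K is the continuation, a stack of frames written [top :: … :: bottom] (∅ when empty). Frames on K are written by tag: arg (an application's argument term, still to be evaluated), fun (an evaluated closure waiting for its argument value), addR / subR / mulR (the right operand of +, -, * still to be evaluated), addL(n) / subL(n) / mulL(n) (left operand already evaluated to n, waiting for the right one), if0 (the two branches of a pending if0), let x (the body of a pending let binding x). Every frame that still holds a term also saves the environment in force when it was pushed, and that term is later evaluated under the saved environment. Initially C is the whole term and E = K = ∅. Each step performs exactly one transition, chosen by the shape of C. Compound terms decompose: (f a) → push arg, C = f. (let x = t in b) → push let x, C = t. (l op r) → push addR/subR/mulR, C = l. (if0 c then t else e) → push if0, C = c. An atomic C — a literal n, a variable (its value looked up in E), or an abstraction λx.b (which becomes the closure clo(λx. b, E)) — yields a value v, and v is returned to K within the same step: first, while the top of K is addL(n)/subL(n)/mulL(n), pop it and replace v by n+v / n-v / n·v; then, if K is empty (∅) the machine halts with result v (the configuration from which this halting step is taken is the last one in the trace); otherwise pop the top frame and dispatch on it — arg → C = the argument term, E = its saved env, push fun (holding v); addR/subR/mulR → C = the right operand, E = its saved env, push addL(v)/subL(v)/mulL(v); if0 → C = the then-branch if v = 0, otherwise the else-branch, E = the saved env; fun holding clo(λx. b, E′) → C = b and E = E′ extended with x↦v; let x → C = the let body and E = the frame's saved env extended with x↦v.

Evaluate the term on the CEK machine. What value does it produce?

Answer: -1

Execution trace:
0. [C=((((λw. 0) -3) * ((λz. z) -4)) - 1) | E=∅ | K=∅]
1. [C=(((λw. 0) -3) * ((λz. z) -4)) | E=∅ | K=[subR]]
2. [C=((λw. 0) -3) | E=∅ | K=[mulR :: subR]]
3. [C=(λw. 0) | E=∅ | K=[arg :: mulR :: subR]]
4. [C=-3 | E=∅ | K=[fun :: mulR :: subR]]
5. [C=0 | E={w↦-3} | K=[mulR :: subR]]
6. [C=((λz. z) -4) | E=∅ | K=[mulL(0) :: subR]]
7. [C=(λz. z) | E=∅ | K=[arg :: mulL(0) :: subR]]
8. [C=-4 | E=∅ | K=[fun :: mulL(0) :: subR]]
9. [C=z | E={z↦-4} | K=[mulL(0) :: subR]]
10. [C=1 | E=∅ | K=[subL(0)]]
→ final value -1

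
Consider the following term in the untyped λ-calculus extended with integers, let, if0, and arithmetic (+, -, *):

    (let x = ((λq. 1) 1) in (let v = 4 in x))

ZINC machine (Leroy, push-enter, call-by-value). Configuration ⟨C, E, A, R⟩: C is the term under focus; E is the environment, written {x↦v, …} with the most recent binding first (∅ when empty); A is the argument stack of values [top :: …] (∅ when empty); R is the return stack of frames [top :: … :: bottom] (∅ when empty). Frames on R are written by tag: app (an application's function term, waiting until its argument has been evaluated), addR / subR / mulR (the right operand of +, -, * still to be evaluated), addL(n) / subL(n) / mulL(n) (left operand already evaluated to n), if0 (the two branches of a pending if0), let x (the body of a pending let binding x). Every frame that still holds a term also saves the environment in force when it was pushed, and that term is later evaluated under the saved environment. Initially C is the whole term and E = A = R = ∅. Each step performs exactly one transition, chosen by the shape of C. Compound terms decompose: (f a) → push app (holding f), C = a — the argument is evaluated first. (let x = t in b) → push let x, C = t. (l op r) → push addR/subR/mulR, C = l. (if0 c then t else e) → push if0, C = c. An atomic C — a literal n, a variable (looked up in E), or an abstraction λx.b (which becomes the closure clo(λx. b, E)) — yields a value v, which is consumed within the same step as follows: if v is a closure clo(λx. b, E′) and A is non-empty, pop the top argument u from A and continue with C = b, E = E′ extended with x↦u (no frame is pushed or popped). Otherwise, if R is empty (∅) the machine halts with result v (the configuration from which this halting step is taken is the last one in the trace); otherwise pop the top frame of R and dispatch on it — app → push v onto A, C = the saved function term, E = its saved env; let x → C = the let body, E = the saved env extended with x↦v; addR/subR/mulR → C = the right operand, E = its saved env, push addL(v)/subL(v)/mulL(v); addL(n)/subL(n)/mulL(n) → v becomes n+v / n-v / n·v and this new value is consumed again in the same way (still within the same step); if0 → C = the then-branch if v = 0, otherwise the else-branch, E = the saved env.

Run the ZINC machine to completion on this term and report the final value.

t=0: ⟨C=(let x = ((λq. 1) 1) in (let v = 4 in x)); E=∅; A=∅; R=∅⟩
t=1: ⟨C=((λq. 1) 1); E=∅; A=∅; R=[let x]⟩
t=2: ⟨C=1; E=∅; A=∅; R=[app :: let x]⟩
t=3: ⟨C=(λq. 1); E=∅; A=[1]; R=[let x]⟩
t=4: ⟨C=1; E={q↦1}; A=∅; R=[let x]⟩
t=5: ⟨C=(let v = 4 in x); E={x↦1}; A=∅; R=∅⟩
t=6: ⟨C=4; E={x↦1}; A=∅; R=[let v]⟩
t=7: ⟨C=x; E={v↦4, x↦1}; A=∅; R=∅⟩
→ final value 1

Answer: 1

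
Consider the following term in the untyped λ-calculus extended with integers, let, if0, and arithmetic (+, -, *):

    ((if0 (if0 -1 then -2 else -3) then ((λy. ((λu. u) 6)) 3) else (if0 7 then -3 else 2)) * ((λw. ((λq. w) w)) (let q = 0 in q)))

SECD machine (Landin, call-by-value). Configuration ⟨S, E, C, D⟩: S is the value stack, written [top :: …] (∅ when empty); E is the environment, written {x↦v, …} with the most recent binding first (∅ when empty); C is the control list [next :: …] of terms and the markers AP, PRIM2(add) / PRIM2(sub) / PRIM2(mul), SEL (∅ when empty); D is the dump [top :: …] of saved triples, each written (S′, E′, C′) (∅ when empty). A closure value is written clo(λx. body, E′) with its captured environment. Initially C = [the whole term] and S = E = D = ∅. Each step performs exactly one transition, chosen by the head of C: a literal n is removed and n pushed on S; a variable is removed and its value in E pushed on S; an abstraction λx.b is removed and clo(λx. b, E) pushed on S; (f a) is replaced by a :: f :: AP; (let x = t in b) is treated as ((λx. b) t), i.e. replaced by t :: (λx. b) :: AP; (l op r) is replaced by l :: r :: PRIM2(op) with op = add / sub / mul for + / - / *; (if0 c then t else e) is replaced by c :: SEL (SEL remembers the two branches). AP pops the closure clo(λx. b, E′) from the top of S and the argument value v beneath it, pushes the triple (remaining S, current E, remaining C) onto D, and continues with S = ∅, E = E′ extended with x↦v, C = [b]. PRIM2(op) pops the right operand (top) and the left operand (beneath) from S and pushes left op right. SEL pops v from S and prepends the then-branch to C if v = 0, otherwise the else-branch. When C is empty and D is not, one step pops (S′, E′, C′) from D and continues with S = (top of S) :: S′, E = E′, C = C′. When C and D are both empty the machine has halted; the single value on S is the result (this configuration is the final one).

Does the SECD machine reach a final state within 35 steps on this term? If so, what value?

Answer: 0

Execution trace:
[0] <S=∅, E=∅, C=[((if0 (if0 -1 then -2 else -3) then ((λy. ((λu. u) 6)) 3) else (if0 7 then -3 else 2)) * ((λw. ((λq. w) w)) (let q = 0 in q)))], D=∅>
[1] <S=∅, E=∅, C=[(if0 (if0 -1 then -2 else -3) then ((λy. ((λu. u) 6)) 3) else (if0 7 then -3 else 2)) :: ((λw. ((λq. w) w)) (let q = 0 in q)) :: PRIM2(mul)], D=∅>
[2] <S=∅, E=∅, C=[(if0 -1 then -2 else -3) :: SEL :: ((λw. ((λq. w) w)) (let q = 0 in q)) :: PRIM2(mul)], D=∅>
[3] <S=∅, E=∅, C=[-1 :: SEL :: SEL :: ((λw. ((λq. w) w)) (let q = 0 in q)) :: PRIM2(mul)], D=∅>
[4] <S=[-1], E=∅, C=[SEL :: SEL :: ((λw. ((λq. w) w)) (let q = 0 in q)) :: PRIM2(mul)], D=∅>
[5] <S=∅, E=∅, C=[-3 :: SEL :: ((λw. ((λq. w) w)) (let q = 0 in q)) :: PRIM2(mul)], D=∅>
[6] <S=[-3], E=∅, C=[SEL :: ((λw. ((λq. w) w)) (let q = 0 in q)) :: PRIM2(mul)], D=∅>
[7] <S=∅, E=∅, C=[(if0 7 then -3 else 2) :: ((λw. ((λq. w) w)) (let q = 0 in q)) :: PRIM2(mul)], D=∅>
[8] <S=∅, E=∅, C=[7 :: SEL :: ((λw. ((λq. w) w)) (let q = 0 in q)) :: PRIM2(mul)], D=∅>
[9] <S=[7], E=∅, C=[SEL :: ((λw. ((λq. w) w)) (let q = 0 in q)) :: PRIM2(mul)], D=∅>
[10] <S=∅, E=∅, C=[2 :: ((λw. ((λq. w) w)) (let q = 0 in q)) :: PRIM2(mul)], D=∅>
[11] <S=[2], E=∅, C=[((λw. ((λq. w) w)) (let q = 0 in q)) :: PRIM2(mul)], D=∅>
[12] <S=[2], E=∅, C=[(let q = 0 in q) :: (λw. ((λq. w) w)) :: AP :: PRIM2(mul)], D=∅>
[13] <S=[2], E=∅, C=[0 :: (λq. q) :: AP :: (λw. ((λq. w) w)) :: AP :: PRIM2(mul)], D=∅>
[14] <S=[0 :: 2], E=∅, C=[(λq. q) :: AP :: (λw. ((λq. w) w)) :: AP :: PRIM2(mul)], D=∅>
[15] <S=[clo(λq. q, ∅) :: 0 :: 2], E=∅, C=[AP :: (λw. ((λq. w) w)) :: AP :: PRIM2(mul)], D=∅>
[16] <S=∅, E={q↦0}, C=[q], D=[([2], ∅, [(λw. ((λq. w) w)) :: AP :: PRIM2(mul)])]>
[17] <S=[0], E={q↦0}, C=∅, D=[([2], ∅, [(λw. ((λq. w) w)) :: AP :: PRIM2(mul)])]>
[18] <S=[0 :: 2], E=∅, C=[(λw. ((λq. w) w)) :: AP :: PRIM2(mul)], D=∅>
[19] <S=[clo(λw. ((λq. w) w), ∅) :: 0 :: 2], E=∅, C=[AP :: PRIM2(mul)], D=∅>
[20] <S=∅, E={w↦0}, C=[((λq. w) w)], D=[([2], ∅, [PRIM2(mul)])]>
[21] <S=∅, E={w↦0}, C=[w :: (λq. w) :: AP], D=[([2], ∅, [PRIM2(mul)])]>
[22] <S=[0], E={w↦0}, C=[(λq. w) :: AP], D=[([2], ∅, [PRIM2(mul)])]>
[23] <S=[clo(λq. w, {w↦0}) :: 0], E={w↦0}, C=[AP], D=[([2], ∅, [PRIM2(mul)])]>
[24] <S=∅, E={q↦0, w↦0}, C=[w], D=[(∅, {w↦0}, ∅) :: ([2], ∅, [PRIM2(mul)])]>
[25] <S=[0], E={q↦0, w↦0}, C=∅, D=[(∅, {w↦0}, ∅) :: ([2], ∅, [PRIM2(mul)])]>
[26] <S=[0], E={w↦0}, C=∅, D=[([2], ∅, [PRIM2(mul)])]>
[27] <S=[0 :: 2], E=∅, C=[PRIM2(mul)], D=∅>
[28] <S=[0], E=∅, C=∅, D=∅>
→ final value 0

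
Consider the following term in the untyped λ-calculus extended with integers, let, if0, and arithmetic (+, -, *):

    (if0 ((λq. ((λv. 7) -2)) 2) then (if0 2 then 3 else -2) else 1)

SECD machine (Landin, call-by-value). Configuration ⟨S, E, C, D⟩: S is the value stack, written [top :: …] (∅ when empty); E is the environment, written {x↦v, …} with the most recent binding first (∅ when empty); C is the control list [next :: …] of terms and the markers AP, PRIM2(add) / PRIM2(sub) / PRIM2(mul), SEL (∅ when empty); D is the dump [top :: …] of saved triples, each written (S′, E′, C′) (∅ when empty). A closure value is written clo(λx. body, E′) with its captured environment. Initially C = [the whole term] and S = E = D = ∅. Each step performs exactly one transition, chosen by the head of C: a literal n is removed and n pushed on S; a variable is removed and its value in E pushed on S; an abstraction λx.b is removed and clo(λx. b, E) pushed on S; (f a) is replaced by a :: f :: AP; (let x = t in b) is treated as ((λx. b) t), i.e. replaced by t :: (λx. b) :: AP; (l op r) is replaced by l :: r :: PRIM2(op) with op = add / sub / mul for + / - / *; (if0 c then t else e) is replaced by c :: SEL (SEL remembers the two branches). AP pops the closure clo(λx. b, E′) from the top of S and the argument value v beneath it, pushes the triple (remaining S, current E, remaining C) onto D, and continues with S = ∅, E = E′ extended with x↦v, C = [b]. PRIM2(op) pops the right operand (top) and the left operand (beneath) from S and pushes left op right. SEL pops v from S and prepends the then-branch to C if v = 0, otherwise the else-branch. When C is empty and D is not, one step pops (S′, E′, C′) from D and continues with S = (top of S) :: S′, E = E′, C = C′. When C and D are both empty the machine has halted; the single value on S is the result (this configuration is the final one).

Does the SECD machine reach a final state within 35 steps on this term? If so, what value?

step 0: [S=∅ | E=∅ | C=[(if0 ((λq. ((λv. 7) -2)) 2) then (if0 2 then 3 else -2) else 1)] | D=∅]
step 1: [S=∅ | E=∅ | C=[((λq. ((λv. 7) -2)) 2) :: SEL] | D=∅]
step 2: [S=∅ | E=∅ | C=[2 :: (λq. ((λv. 7) -2)) :: AP :: SEL] | D=∅]
step 3: [S=[2] | E=∅ | C=[(λq. ((λv. 7) -2)) :: AP :: SEL] | D=∅]
step 4: [S=[clo(λq. ((λv. 7) -2), ∅) :: 2] | E=∅ | C=[AP :: SEL] | D=∅]
step 5: [S=∅ | E={q↦2} | C=[((λv. 7) -2)] | D=[(∅, ∅, [SEL])]]
step 6: [S=∅ | E={q↦2} | C=[-2 :: (λv. 7) :: AP] | D=[(∅, ∅, [SEL])]]
step 7: [S=[-2] | E={q↦2} | C=[(λv. 7) :: AP] | D=[(∅, ∅, [SEL])]]
step 8: [S=[clo(λv. 7, {q↦2}) :: -2] | E={q↦2} | C=[AP] | D=[(∅, ∅, [SEL])]]
step 9: [S=∅ | E={v↦-2, q↦2} | C=[7] | D=[(∅, {q↦2}, ∅) :: (∅, ∅, [SEL])]]
step 10: [S=[7] | E={v↦-2, q↦2} | C=∅ | D=[(∅, {q↦2}, ∅) :: (∅, ∅, [SEL])]]
step 11: [S=[7] | E={q↦2} | C=∅ | D=[(∅, ∅, [SEL])]]
step 12: [S=[7] | E=∅ | C=[SEL] | D=∅]
step 13: [S=∅ | E=∅ | C=[1] | D=∅]
step 14: [S=[1] | E=∅ | C=∅ | D=∅]
→ final value 1

Answer: 1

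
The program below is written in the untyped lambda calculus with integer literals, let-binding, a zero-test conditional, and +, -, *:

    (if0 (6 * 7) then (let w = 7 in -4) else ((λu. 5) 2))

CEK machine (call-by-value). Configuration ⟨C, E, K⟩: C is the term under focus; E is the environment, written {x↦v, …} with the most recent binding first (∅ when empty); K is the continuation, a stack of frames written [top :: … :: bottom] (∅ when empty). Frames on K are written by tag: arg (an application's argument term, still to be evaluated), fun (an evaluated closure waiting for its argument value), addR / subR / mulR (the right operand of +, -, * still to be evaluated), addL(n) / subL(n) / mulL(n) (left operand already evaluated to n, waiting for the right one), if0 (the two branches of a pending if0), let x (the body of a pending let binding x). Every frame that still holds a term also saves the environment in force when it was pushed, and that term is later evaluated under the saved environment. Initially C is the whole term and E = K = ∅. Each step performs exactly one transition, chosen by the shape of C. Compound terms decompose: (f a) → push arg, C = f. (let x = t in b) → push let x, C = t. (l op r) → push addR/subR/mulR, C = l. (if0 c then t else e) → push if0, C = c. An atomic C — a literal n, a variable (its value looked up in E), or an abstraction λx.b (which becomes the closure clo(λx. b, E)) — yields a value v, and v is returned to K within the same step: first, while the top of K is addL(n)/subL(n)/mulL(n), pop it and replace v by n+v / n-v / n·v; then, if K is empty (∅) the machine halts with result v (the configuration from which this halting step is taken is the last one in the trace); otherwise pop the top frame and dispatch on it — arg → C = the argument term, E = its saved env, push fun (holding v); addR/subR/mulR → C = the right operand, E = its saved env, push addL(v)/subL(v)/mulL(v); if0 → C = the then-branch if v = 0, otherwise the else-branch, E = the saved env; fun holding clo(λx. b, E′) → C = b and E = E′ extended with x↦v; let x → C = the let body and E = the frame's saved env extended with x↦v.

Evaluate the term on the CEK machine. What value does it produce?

Answer: 5

Machine steps:
0. ⟨C=(if0 (6 * 7) then (let w = 7 in -4) else ((λu. 5) 2)); E=∅; K=∅⟩
1. ⟨C=(6 * 7); E=∅; K=[if0]⟩
2. ⟨C=6; E=∅; K=[mulR :: if0]⟩
3. ⟨C=7; E=∅; K=[mulL(6) :: if0]⟩
4. ⟨C=((λu. 5) 2); E=∅; K=∅⟩
5. ⟨C=(λu. 5); E=∅; K=[arg]⟩
6. ⟨C=2; E=∅; K=[fun]⟩
7. ⟨C=5; E={u↦2}; K=∅⟩
→ final value 5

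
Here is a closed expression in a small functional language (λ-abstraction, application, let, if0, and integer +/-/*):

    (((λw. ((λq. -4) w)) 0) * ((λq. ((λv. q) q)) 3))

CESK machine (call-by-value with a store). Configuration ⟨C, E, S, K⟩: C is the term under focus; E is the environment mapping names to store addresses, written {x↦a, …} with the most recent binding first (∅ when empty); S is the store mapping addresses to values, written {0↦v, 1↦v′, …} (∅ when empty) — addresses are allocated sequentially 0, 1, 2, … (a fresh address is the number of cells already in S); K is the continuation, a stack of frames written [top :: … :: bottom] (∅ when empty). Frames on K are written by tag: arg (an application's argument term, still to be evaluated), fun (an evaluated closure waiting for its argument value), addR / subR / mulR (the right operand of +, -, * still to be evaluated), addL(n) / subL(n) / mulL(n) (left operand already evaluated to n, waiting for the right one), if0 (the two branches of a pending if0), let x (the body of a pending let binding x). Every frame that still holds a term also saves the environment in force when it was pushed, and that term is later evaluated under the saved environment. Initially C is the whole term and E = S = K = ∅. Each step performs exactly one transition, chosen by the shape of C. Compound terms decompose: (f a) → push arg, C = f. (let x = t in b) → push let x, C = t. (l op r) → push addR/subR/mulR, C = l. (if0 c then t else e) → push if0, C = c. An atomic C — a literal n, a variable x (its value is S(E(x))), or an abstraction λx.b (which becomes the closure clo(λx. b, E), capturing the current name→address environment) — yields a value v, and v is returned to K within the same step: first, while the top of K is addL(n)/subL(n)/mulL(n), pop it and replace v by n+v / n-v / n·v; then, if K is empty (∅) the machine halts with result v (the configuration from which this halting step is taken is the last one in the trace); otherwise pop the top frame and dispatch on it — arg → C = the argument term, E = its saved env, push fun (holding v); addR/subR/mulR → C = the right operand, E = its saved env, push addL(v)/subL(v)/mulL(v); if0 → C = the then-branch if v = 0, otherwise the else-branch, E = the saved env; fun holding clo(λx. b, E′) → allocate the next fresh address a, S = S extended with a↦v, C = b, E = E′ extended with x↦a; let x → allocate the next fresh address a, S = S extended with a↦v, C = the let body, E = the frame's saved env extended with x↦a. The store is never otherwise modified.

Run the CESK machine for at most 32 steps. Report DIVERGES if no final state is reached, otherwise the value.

t=0: ⟨C=(((λw. ((λq. -4) w)) 0) * ((λq. ((λv. q) q)) 3)); E=∅; S=∅; K=∅⟩
t=1: ⟨C=((λw. ((λq. -4) w)) 0); E=∅; S=∅; K=[mulR]⟩
t=2: ⟨C=(λw. ((λq. -4) w)); E=∅; S=∅; K=[arg :: mulR]⟩
t=3: ⟨C=0; E=∅; S=∅; K=[fun :: mulR]⟩
t=4: ⟨C=((λq. -4) w); E={w↦0}; S={0↦0}; K=[mulR]⟩
t=5: ⟨C=(λq. -4); E={w↦0}; S={0↦0}; K=[arg :: mulR]⟩
t=6: ⟨C=w; E={w↦0}; S={0↦0}; K=[fun :: mulR]⟩
t=7: ⟨C=-4; E={q↦1, w↦0}; S={0↦0, 1↦0}; K=[mulR]⟩
t=8: ⟨C=((λq. ((λv. q) q)) 3); E=∅; S={0↦0, 1↦0}; K=[mulL(-4)]⟩
t=9: ⟨C=(λq. ((λv. q) q)); E=∅; S={0↦0, 1↦0}; K=[arg :: mulL(-4)]⟩
t=10: ⟨C=3; E=∅; S={0↦0, 1↦0}; K=[fun :: mulL(-4)]⟩
t=11: ⟨C=((λv. q) q); E={q↦2}; S={0↦0, 1↦0, 2↦3}; K=[mulL(-4)]⟩
t=12: ⟨C=(λv. q); E={q↦2}; S={0↦0, 1↦0, 2↦3}; K=[arg :: mulL(-4)]⟩
t=13: ⟨C=q; E={q↦2}; S={0↦0, 1↦0, 2↦3}; K=[fun :: mulL(-4)]⟩
t=14: ⟨C=q; E={v↦3, q↦2}; S={0↦0, 1↦0, 2↦3, 3↦3}; K=[mulL(-4)]⟩
→ final value -12

Answer: -12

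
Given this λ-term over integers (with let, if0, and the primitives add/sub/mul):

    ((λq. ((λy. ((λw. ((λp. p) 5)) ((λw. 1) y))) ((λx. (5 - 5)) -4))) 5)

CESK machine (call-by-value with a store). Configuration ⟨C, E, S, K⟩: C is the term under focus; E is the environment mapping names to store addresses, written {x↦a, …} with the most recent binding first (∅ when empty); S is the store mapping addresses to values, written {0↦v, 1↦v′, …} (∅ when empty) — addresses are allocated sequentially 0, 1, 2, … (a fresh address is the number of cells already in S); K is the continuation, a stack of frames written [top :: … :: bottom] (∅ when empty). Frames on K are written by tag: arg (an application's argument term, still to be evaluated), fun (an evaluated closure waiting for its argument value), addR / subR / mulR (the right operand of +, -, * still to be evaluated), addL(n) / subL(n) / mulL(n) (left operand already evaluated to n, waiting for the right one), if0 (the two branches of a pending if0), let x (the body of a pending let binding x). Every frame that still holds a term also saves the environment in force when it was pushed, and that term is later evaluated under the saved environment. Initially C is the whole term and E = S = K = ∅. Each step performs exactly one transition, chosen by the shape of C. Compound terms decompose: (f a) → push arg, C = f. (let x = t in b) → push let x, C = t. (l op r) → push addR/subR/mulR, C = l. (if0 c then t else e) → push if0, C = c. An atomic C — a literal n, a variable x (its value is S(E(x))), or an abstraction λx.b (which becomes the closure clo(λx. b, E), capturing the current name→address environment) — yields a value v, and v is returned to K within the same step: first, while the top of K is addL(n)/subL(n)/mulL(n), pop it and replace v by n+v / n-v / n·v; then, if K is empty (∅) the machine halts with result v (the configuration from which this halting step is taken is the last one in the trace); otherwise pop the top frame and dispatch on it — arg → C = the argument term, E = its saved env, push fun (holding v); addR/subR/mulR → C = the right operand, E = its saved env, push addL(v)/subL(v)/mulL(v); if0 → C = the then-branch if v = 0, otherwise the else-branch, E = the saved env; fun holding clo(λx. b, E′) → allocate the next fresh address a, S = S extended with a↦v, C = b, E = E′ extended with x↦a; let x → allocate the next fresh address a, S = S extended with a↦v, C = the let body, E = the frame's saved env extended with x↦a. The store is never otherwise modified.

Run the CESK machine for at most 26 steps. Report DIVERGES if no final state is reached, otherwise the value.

[0] ⟨C=((λq. ((λy. ((λw. ((λp. p) 5)) ((λw. 1) y))) ((λx. (5 - 5)) -4))) 5); E=∅; S=∅; K=∅⟩
[1] ⟨C=(λq. ((λy. ((λw. ((λp. p) 5)) ((λw. 1) y))) ((λx. (5 - 5)) -4))); E=∅; S=∅; K=[arg]⟩
[2] ⟨C=5; E=∅; S=∅; K=[fun]⟩
[3] ⟨C=((λy. ((λw. ((λp. p) 5)) ((λw. 1) y))) ((λx. (5 - 5)) -4)); E={q↦0}; S={0↦5}; K=∅⟩
[4] ⟨C=(λy. ((λw. ((λp. p) 5)) ((λw. 1) y))); E={q↦0}; S={0↦5}; K=[arg]⟩
[5] ⟨C=((λx. (5 - 5)) -4); E={q↦0}; S={0↦5}; K=[fun]⟩
[6] ⟨C=(λx. (5 - 5)); E={q↦0}; S={0↦5}; K=[arg :: fun]⟩
[7] ⟨C=-4; E={q↦0}; S={0↦5}; K=[fun :: fun]⟩
[8] ⟨C=(5 - 5); E={x↦1, q↦0}; S={0↦5, 1↦-4}; K=[fun]⟩
[9] ⟨C=5; E={x↦1, q↦0}; S={0↦5, 1↦-4}; K=[subR :: fun]⟩
[10] ⟨C=5; E={x↦1, q↦0}; S={0↦5, 1↦-4}; K=[subL(5) :: fun]⟩
[11] ⟨C=((λw. ((λp. p) 5)) ((λw. 1) y)); E={y↦2, q↦0}; S={0↦5, 1↦-4, 2↦0}; K=∅⟩
[12] ⟨C=(λw. ((λp. p) 5)); E={y↦2, q↦0}; S={0↦5, 1↦-4, 2↦0}; K=[arg]⟩
[13] ⟨C=((λw. 1) y); E={y↦2, q↦0}; S={0↦5, 1↦-4, 2↦0}; K=[fun]⟩
[14] ⟨C=(λw. 1); E={y↦2, q↦0}; S={0↦5, 1↦-4, 2↦0}; K=[arg :: fun]⟩
[15] ⟨C=y; E={y↦2, q↦0}; S={0↦5, 1↦-4, 2↦0}; K=[fun :: fun]⟩
[16] ⟨C=1; E={w↦3, y↦2, q↦0}; S={0↦5, 1↦-4, 2↦0, 3↦0}; K=[fun]⟩
[17] ⟨C=((λp. p) 5); E={w↦4, y↦2, q↦0}; S={0↦5, 1↦-4, 2↦0, 3↦0, 4↦1}; K=∅⟩
[18] ⟨C=(λp. p); E={w↦4, y↦2, q↦0}; S={0↦5, 1↦-4, 2↦0, 3↦0, 4↦1}; K=[arg]⟩
[19] ⟨C=5; E={w↦4, y↦2, q↦0}; S={0↦5, 1↦-4, 2↦0, 3↦0, 4↦1}; K=[fun]⟩
[20] ⟨C=p; E={p↦5, w↦4, y↦2, q↦0}; S={0↦5, 1↦-4, 2↦0, 3↦0, 4↦1, 5↦5}; K=∅⟩
→ final value 5

Answer: 5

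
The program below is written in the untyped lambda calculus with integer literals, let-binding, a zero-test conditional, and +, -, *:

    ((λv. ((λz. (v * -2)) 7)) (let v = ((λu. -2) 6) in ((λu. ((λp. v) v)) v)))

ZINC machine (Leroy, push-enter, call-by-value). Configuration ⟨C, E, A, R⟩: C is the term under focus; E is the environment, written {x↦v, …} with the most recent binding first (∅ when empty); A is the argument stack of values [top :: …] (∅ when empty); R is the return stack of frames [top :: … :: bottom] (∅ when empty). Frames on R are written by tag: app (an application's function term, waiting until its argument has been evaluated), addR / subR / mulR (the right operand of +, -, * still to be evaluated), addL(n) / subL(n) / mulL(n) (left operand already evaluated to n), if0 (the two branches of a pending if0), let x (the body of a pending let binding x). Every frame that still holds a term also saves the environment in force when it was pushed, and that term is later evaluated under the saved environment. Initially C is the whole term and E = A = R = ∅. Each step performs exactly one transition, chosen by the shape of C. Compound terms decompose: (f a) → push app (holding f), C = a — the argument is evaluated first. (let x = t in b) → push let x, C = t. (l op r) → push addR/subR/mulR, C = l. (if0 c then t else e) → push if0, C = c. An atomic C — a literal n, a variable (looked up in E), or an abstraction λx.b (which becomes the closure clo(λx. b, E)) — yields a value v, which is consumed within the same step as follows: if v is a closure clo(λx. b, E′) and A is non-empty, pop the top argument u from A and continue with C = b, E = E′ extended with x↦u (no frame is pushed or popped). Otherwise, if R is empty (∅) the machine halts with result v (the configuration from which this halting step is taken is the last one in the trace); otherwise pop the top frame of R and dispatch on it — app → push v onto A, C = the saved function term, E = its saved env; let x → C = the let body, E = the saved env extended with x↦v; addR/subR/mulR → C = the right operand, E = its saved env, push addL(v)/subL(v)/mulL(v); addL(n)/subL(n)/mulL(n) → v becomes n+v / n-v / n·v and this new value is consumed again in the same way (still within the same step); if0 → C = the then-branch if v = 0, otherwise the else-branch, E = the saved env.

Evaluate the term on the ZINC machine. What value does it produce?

[0] [C=((λv. ((λz. (v * -2)) 7)) (let v = ((λu. -2) 6) in ((λu. ((λp. v) v)) v))) | E=∅ | A=∅ | R=∅]
[1] [C=(let v = ((λu. -2) 6) in ((λu. ((λp. v) v)) v)) | E=∅ | A=∅ | R=[app]]
[2] [C=((λu. -2) 6) | E=∅ | A=∅ | R=[let v :: app]]
[3] [C=6 | E=∅ | A=∅ | R=[app :: let v :: app]]
[4] [C=(λu. -2) | E=∅ | A=[6] | R=[let v :: app]]
[5] [C=-2 | E={u↦6} | A=∅ | R=[let v :: app]]
[6] [C=((λu. ((λp. v) v)) v) | E={v↦-2} | A=∅ | R=[app]]
[7] [C=v | E={v↦-2} | A=∅ | R=[app :: app]]
[8] [C=(λu. ((λp. v) v)) | E={v↦-2} | A=[-2] | R=[app]]
[9] [C=((λp. v) v) | E={u↦-2, v↦-2} | A=∅ | R=[app]]
[10] [C=v | E={u↦-2, v↦-2} | A=∅ | R=[app :: app]]
[11] [C=(λp. v) | E={u↦-2, v↦-2} | A=[-2] | R=[app]]
[12] [C=v | E={p↦-2, u↦-2, v↦-2} | A=∅ | R=[app]]
[13] [C=(λv. ((λz. (v * -2)) 7)) | E=∅ | A=[-2] | R=∅]
[14] [C=((λz. (v * -2)) 7) | E={v↦-2} | A=∅ | R=∅]
[15] [C=7 | E={v↦-2} | A=∅ | R=[app]]
[16] [C=(λz. (v * -2)) | E={v↦-2} | A=[7] | R=∅]
[17] [C=(v * -2) | E={z↦7, v↦-2} | A=∅ | R=∅]
[18] [C=v | E={z↦7, v↦-2} | A=∅ | R=[mulR]]
[19] [C=-2 | E={z↦7, v↦-2} | A=∅ | R=[mulL(-2)]]
→ final value 4

Answer: 4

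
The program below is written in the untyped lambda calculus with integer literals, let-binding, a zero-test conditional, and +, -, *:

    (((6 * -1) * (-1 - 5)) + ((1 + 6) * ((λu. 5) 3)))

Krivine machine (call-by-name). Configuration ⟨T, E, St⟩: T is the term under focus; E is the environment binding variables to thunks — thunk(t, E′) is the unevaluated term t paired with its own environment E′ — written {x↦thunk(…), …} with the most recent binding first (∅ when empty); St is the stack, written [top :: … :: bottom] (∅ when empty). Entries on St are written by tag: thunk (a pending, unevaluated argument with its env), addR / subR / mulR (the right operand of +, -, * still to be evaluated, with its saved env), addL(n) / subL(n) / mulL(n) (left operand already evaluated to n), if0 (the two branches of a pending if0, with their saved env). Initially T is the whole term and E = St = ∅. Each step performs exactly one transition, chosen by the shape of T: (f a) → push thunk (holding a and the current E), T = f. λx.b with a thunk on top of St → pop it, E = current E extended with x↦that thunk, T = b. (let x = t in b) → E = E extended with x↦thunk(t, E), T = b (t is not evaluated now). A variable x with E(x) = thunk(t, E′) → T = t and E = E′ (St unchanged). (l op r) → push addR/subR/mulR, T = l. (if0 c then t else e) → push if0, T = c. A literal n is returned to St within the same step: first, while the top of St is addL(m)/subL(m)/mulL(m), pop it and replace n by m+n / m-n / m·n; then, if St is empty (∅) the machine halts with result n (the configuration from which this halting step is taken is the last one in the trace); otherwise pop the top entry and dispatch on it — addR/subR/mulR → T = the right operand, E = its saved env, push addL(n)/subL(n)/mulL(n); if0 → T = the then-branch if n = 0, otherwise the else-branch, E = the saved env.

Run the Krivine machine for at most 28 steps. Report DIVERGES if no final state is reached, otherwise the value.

Answer: 71

Derivation:
[0] ⟨T=(((6 * -1) * (-1 - 5)) + ((1 + 6) * ((λu. 5) 3))); E=∅; St=∅⟩
[1] ⟨T=((6 * -1) * (-1 - 5)); E=∅; St=[addR]⟩
[2] ⟨T=(6 * -1); E=∅; St=[mulR :: addR]⟩
[3] ⟨T=6; E=∅; St=[mulR :: mulR :: addR]⟩
[4] ⟨T=-1; E=∅; St=[mulL(6) :: mulR :: addR]⟩
[5] ⟨T=(-1 - 5); E=∅; St=[mulL(-6) :: addR]⟩
[6] ⟨T=-1; E=∅; St=[subR :: mulL(-6) :: addR]⟩
[7] ⟨T=5; E=∅; St=[subL(-1) :: mulL(-6) :: addR]⟩
[8] ⟨T=((1 + 6) * ((λu. 5) 3)); E=∅; St=[addL(36)]⟩
[9] ⟨T=(1 + 6); E=∅; St=[mulR :: addL(36)]⟩
[10] ⟨T=1; E=∅; St=[addR :: mulR :: addL(36)]⟩
[11] ⟨T=6; E=∅; St=[addL(1) :: mulR :: addL(36)]⟩
[12] ⟨T=((λu. 5) 3); E=∅; St=[mulL(7) :: addL(36)]⟩
[13] ⟨T=(λu. 5); E=∅; St=[thunk :: mulL(7) :: addL(36)]⟩
[14] ⟨T=5; E={u↦thunk(3, ∅)}; St=[mulL(7) :: addL(36)]⟩
→ final value 71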